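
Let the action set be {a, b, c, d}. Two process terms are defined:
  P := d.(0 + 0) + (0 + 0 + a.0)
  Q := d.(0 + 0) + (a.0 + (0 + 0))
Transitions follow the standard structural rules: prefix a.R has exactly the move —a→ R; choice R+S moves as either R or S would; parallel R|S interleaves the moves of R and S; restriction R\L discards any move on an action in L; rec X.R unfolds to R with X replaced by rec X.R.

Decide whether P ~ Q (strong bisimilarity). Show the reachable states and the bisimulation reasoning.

bisimilar

LTS(P): 3 reachable states
  p0 = d.(0 + 0) + (0 + 0 + a.0) :: =a=> p1, =d=> p2
  p1 = 0 :: stopped
  p2 = 0 + 0 :: stopped
LTS(Q): 3 reachable states
  q0 = d.(0 + 0) + (a.0 + (0 + 0)) :: =a=> q1, =d=> q2
  q1 = 0 :: stopped
  q2 = 0 + 0 :: stopped
Partition-refinement fixed point:
  B0 = {p0, q0}
  B1 = {p1, p2, q1, q2}
p0 ∈ B0, q0 ∈ B0 → same block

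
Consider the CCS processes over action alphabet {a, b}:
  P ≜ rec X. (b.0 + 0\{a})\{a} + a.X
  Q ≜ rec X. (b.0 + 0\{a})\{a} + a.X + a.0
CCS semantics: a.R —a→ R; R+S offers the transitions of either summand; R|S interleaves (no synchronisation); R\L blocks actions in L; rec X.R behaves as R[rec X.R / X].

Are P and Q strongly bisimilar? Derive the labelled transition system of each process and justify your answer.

P's transition system — 2 states:
  s0 = rec X. (b.0 + 0\{a})\{a} + a.X has moves -a-> s0, -b-> s1
  s1 = 0\{a} has moves deadlocked
Q's transition system — 3 states:
  t0 = rec X. (b.0 + 0\{a})\{a} + a.X + a.0 has moves -a-> t0, -a-> t1, -b-> t2
  t1 = 0 has moves deadlocked
  t2 = 0\{a} has moves deadlocked
Bisimilarity quotient blocks:
  B0 = {s0}
  B1 = {s1, t1, t2}
  B2 = {t0}
s0 ∈ B0, t0 ∈ B2 → different blocks

NO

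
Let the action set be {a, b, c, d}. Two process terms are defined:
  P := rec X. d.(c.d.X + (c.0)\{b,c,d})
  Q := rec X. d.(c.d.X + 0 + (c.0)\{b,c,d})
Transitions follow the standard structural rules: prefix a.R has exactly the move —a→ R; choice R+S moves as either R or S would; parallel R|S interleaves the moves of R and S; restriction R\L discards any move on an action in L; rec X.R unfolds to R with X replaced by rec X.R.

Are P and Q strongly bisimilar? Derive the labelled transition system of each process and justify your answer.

bisimilar

LTS(P): 3 reachable states
  s0 = rec X. d.(c.d.X + (c.0)\{b,c,d}) | -d-> s1
  s1 = c.d.(rec X. d.(c.d.X + (c.0)\{b,c,d})) + (c.0)\{b,c,d} | -c-> s2
  s2 = d.(rec X. d.(c.d.X + (c.0)\{b,c,d})) | -d-> s0
LTS(Q): 3 reachable states
  t0 = rec X. d.(c.d.X + 0 + (c.0)\{b,c,d}) | -d-> t1
  t1 = c.d.(rec X. d.(c.d.X + 0 + (c.0)\{b,c,d})) + 0 + (c.0)\{b,c,d} | -c-> t2
  t2 = d.(rec X. d.(c.d.X + 0 + (c.0)\{b,c,d})) | -d-> t0
Bisimilarity quotient blocks:
  B0 = {s0, t0}
  B1 = {s1, t1}
  B2 = {s2, t2}
s0 ∈ B0, t0 ∈ B0 → same block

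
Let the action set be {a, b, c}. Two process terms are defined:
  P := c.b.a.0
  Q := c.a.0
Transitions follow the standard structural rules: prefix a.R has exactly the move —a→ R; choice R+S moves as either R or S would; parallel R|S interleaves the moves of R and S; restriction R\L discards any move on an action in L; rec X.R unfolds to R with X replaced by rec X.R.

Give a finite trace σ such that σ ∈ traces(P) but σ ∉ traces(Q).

Reachable graph of P (4 states):
  m0 = c.b.a.0 :: --c--▸ m1
  m1 = b.a.0 :: --b--▸ m2
  m2 = a.0 :: --a--▸ m3
  m3 = 0 :: ·
Reachable graph of Q (3 states):
  n0 = c.a.0 :: --c--▸ n1
  n1 = a.0 :: --a--▸ n2
  n2 = 0 :: ·
Trace ⟨cb⟩ through P, begin at {m0}:
  step 1 (c): {m1}
  step 2 (b): {m2}
  ✓ P
Trace ⟨cb⟩ through Q, begin at {n0}:
  step 1 (c): {n1}
  step 2 (b): ∅  — Q cannot continue

cb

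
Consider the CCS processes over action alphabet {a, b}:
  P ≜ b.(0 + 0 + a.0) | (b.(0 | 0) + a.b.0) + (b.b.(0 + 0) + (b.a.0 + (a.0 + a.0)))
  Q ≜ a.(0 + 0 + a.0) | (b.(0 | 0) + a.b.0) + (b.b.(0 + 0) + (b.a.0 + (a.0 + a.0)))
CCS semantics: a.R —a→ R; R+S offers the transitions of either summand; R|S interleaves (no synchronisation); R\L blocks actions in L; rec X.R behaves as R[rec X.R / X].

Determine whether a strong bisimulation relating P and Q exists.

P's transition system — 16 states:
  u0 = b.(0 + 0 + a.0) | (b.(0 | 0) + a.b.0) + (b.b.(0 + 0) + (b.a.0 + (a.0 + a.0))) → ··a··> u1, ··a··> u2, ··b··> u3, ··b··> u4, ··b··> u5, ··b··> u6
  u1 = 0 → ·
  u2 = b.(0 + 0 + a.0) | b.0 → ··b··> u7, ··b··> u8
  u3 = (0 + 0 + a.0) | (b.(0 | 0) + a.b.0) → ··a··> u7, ··a··> u9, ··b··> u10
  u4 = a.0 → ··a··> u1
  u5 = b.(0 + 0 + a.0) | (0 | 0) → ··b··> u10
  u6 = b.(0 + 0) → ··b··> u11
  u7 = (0 + 0 + a.0) | b.0 → ··a··> u12, ··b··> u13
  u8 = b.(0 + 0 + a.0) | 0 → ··b··> u13
  u9 = 0 | (b.(0 | 0) + a.b.0) → ··a··> u12, ··b··> u14
  u10 = (0 + 0 + a.0) | (0 | 0) → ··a··> u14
  u11 = 0 + 0 → ·
  u12 = 0 | b.0 → ··b··> u15
  u13 = (0 + 0 + a.0) | 0 → ··a··> u15
  u14 = 0 | (0 | 0) → ·
  u15 = 0 | 0 → ·
Q's transition system — 16 states:
  v0 = a.(0 + 0 + a.0) | (b.(0 | 0) + a.b.0) + (b.b.(0 + 0) + (b.a.0 + (a.0 + a.0))) → ··a··> v1, ··a··> v2, ··a··> v3, ··b··> v4, ··b··> v5, ··b··> v6
  v1 = (0 + 0 + a.0) | (b.(0 | 0) + a.b.0) → ··a··> v7, ··a··> v8, ··b··> v9
  v2 = 0 → ·
  v3 = a.(0 + 0 + a.0) | b.0 → ··a··> v7, ··b··> v10
  v4 = a.(0 + 0 + a.0) | (0 | 0) → ··a··> v9
  v5 = a.0 → ··a··> v2
  v6 = b.(0 + 0) → ··b··> v11
  v7 = (0 + 0 + a.0) | b.0 → ··a··> v12, ··b··> v13
  v8 = 0 | (b.(0 | 0) + a.b.0) → ··a··> v12, ··b··> v14
  v9 = (0 + 0 + a.0) | (0 | 0) → ··a··> v14
  v10 = a.(0 + 0 + a.0) | 0 → ··a··> v13
  v11 = 0 + 0 → ·
  v12 = 0 | b.0 → ··b··> v15
  v13 = (0 + 0 + a.0) | 0 → ··a··> v15
  v14 = 0 | (0 | 0) → ·
  v15 = 0 | 0 → ·
Partition-refinement fixed point:
  B0 = {u0}
  B1 = {u1, u11, u14, u15, v11, v14, v15, v2}
  B2 = {u5, u8}
  B3 = {u10, u13, u4, v13, v5, v9}
  B4 = {u12, u6, v12, v6}
  B5 = {u3, v1}
  B6 = {u7, v7}
  B7 = {u9, v8}
  B8 = {u2}
  B9 = {v0}
  B10 = {v3}
  B11 = {v10, v4}
u0 ∈ B0, v0 ∈ B9 → different blocks

not bisimilar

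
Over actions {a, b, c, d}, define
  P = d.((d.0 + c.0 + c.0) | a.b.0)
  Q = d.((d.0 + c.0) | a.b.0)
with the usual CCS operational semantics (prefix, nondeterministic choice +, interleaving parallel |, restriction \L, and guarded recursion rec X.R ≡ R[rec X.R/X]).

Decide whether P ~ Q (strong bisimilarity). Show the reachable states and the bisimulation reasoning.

P's transition system — 7 states:
  u0 = d.((d.0 + c.0 + c.0) | a.b.0) → -d-> u1
  u1 = (d.0 + c.0 + c.0) | a.b.0 → -a-> u2, -c-> u3, -d-> u3
  u2 = (d.0 + c.0 + c.0) | b.0 → -b-> u4, -c-> u5, -d-> u5
  u3 = 0 | a.b.0 → -a-> u5
  u4 = (d.0 + c.0 + c.0) | 0 → -c-> u6, -d-> u6
  u5 = 0 | b.0 → -b-> u6
  u6 = 0 | 0 → stopped
Q's transition system — 7 states:
  v0 = d.((d.0 + c.0) | a.b.0) → -d-> v1
  v1 = (d.0 + c.0) | a.b.0 → -a-> v2, -c-> v3, -d-> v3
  v2 = (d.0 + c.0) | b.0 → -b-> v4, -c-> v5, -d-> v5
  v3 = 0 | a.b.0 → -a-> v5
  v4 = (d.0 + c.0) | 0 → -c-> v6, -d-> v6
  v5 = 0 | b.0 → -b-> v6
  v6 = 0 | 0 → stopped
Bisimilarity quotient blocks:
  B0 = {u0, v0}
  B1 = {u1, v1}
  B2 = {u3, v3}
  B3 = {u5, v5}
  B4 = {u6, v6}
  B5 = {u2, v2}
  B6 = {u4, v4}
u0 ∈ B0, v0 ∈ B0 → same block

YES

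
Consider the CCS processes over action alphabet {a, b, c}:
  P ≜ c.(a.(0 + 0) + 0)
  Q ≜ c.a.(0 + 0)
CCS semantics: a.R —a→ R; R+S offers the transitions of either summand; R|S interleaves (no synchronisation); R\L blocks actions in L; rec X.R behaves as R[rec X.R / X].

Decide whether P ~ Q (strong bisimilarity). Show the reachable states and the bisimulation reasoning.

Reachable graph of P (3 states):
  u0 = c.(a.(0 + 0) + 0) ⊢ —c→ u1
  u1 = a.(0 + 0) + 0 ⊢ —a→ u2
  u2 = 0 + 0 ⊢ deadlocked
Reachable graph of Q (3 states):
  v0 = c.a.(0 + 0) ⊢ —c→ v1
  v1 = a.(0 + 0) ⊢ —a→ v2
  v2 = 0 + 0 ⊢ deadlocked
Coarsest stable partition (strong bisimilarity classes):
  B0 = {u0, v0}
  B1 = {u1, v1}
  B2 = {u2, v2}
u0 ∈ B0, v0 ∈ B0 → same block

P ~ Q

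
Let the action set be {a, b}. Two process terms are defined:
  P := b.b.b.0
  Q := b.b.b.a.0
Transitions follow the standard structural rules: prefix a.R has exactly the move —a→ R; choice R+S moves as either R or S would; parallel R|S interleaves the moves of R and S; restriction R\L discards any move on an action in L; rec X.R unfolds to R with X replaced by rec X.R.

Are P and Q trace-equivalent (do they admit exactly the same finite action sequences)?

traces(P) ≠ traces(Q) — witness ⟨bbba⟩

Reachable graph of P (4 states):
  s0 = b.b.b.0 | —b→ s1
  s1 = b.b.0 | —b→ s2
  s2 = b.0 | —b→ s3
  s3 = 0 | ·
Reachable graph of Q (5 states):
  t0 = b.b.b.a.0 | —b→ t1
  t1 = b.b.a.0 | —b→ t2
  t2 = b.a.0 | —b→ t3
  t3 = a.0 | —a→ t4
  t4 = 0 | ·
Executing bbba from Q (initial set {t0}):
  after b @ step 1: {t1}
  after b @ step 2: {t2}
  after b @ step 3: {t3}
  after a @ step 4: {t4}
  ✓ Q
Executing bbba from P (initial set {s0}):
  after b @ step 1: {s1}
  after b @ step 2: {s2}
  after b @ step 3: {s3}
  after a @ step 4: ∅ (P stuck)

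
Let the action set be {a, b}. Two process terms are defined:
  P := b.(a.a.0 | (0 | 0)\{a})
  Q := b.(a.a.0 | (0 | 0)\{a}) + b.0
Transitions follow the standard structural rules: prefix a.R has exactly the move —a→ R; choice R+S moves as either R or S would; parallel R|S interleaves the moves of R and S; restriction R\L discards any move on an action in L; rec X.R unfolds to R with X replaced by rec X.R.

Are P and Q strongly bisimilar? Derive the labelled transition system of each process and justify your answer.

P's transition system — 4 states:
  p0 = b.(a.a.0 | (0 | 0)\{a}) → —b→ p1
  p1 = a.a.0 | (0 | 0)\{a} → —a→ p2
  p2 = a.0 | (0 | 0)\{a} → —a→ p3
  p3 = 0 | (0 | 0)\{a} → stopped
Q's transition system — 5 states:
  q0 = b.(a.a.0 | (0 | 0)\{a}) + b.0 → —b→ q1, —b→ q2
  q1 = 0 → stopped
  q2 = a.a.0 | (0 | 0)\{a} → —a→ q3
  q3 = a.0 | (0 | 0)\{a} → —a→ q4
  q4 = 0 | (0 | 0)\{a} → stopped
Bisimilarity quotient blocks:
  B0 = {p0}
  B1 = {p1, q2}
  B2 = {p2, q3}
  B3 = {p3, q1, q4}
  B4 = {q0}
p0 ∈ B0, q0 ∈ B4 → different blocks

NO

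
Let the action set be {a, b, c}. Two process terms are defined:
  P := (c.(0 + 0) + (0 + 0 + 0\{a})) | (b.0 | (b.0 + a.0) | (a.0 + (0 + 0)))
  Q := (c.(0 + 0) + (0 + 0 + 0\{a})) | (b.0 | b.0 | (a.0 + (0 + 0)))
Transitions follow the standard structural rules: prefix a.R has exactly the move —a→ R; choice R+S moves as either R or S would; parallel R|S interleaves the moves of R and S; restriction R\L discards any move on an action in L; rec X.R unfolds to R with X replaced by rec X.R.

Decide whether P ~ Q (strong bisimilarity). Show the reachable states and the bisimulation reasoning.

P ≁ Q

P's transition system — 16 states:
  u0 = (c.(0 + 0) + (0 + 0 + 0\{a})) | (b.0 | (b.0 + a.0) | (a.0 + (0 + 0))) ⊢ ··a··> u1, ··a··> u2, ··b··> u2, ··b··> u3, ··c··> u4
  u1 = (c.(0 + 0) + (0 + 0 + 0\{a})) | (b.0 | (b.0 + a.0) | 0) ⊢ ··a··> u5, ··b··> u5, ··b··> u6, ··c··> u7
  u2 = (c.(0 + 0) + (0 + 0 + 0\{a})) | (b.0 | 0 | (a.0 + (0 + 0))) ⊢ ··a··> u5, ··b··> u8, ··c··> u9
  u3 = (c.(0 + 0) + (0 + 0 + 0\{a})) | (0 | (b.0 + a.0) | (a.0 + (0 + 0))) ⊢ ··a··> u6, ··a··> u8, ··b··> u8, ··c··> u10
  u4 = (0 + 0) | (b.0 | (b.0 + a.0) | (a.0 + (0 + 0))) ⊢ ··a··> u7, ··a··> u9, ··b··> u10, ··b··> u9
  u5 = (c.(0 + 0) + (0 + 0 + 0\{a})) | (b.0 | 0 | 0) ⊢ ··b··> u11, ··c··> u12
  u6 = (c.(0 + 0) + (0 + 0 + 0\{a})) | (0 | (b.0 + a.0) | 0) ⊢ ··a··> u11, ··b··> u11, ··c··> u13
  u7 = (0 + 0) | (b.0 | (b.0 + a.0) | 0) ⊢ ··a··> u12, ··b··> u12, ··b··> u13
  u8 = (c.(0 + 0) + (0 + 0 + 0\{a})) | (0 | 0 | (a.0 + (0 + 0))) ⊢ ··a··> u11, ··c··> u14
  u9 = (0 + 0) | (b.0 | 0 | (a.0 + (0 + 0))) ⊢ ··a··> u12, ··b··> u14
  u10 = (0 + 0) | (0 | (b.0 + a.0) | (a.0 + (0 + 0))) ⊢ ··a··> u13, ··a··> u14, ··b··> u14
  u11 = (c.(0 + 0) + (0 + 0 + 0\{a})) | (0 | 0 | 0) ⊢ ··c··> u15
  u12 = (0 + 0) | (b.0 | 0 | 0) ⊢ ··b··> u15
  u13 = (0 + 0) | (0 | (b.0 + a.0) | 0) ⊢ ··a··> u15, ··b··> u15
  u14 = (0 + 0) | (0 | 0 | (a.0 + (0 + 0))) ⊢ ··a··> u15
  u15 = (0 + 0) | (0 | 0 | 0) ⊢ stopped
Q's transition system — 16 states:
  v0 = (c.(0 + 0) + (0 + 0 + 0\{a})) | (b.0 | b.0 | (a.0 + (0 + 0))) ⊢ ··a··> v1, ··b··> v2, ··b··> v3, ··c··> v4
  v1 = (c.(0 + 0) + (0 + 0 + 0\{a})) | (b.0 | b.0 | 0) ⊢ ··b··> v5, ··b··> v6, ··c··> v7
  v2 = (c.(0 + 0) + (0 + 0 + 0\{a})) | (0 | b.0 | (a.0 + (0 + 0))) ⊢ ··a··> v5, ··b··> v8, ··c··> v9
  v3 = (c.(0 + 0) + (0 + 0 + 0\{a})) | (b.0 | 0 | (a.0 + (0 + 0))) ⊢ ··a··> v6, ··b··> v8, ··c··> v10
  v4 = (0 + 0) | (b.0 | b.0 | (a.0 + (0 + 0))) ⊢ ··a··> v7, ··b··> v10, ··b··> v9
  v5 = (c.(0 + 0) + (0 + 0 + 0\{a})) | (0 | b.0 | 0) ⊢ ··b··> v11, ··c··> v12
  v6 = (c.(0 + 0) + (0 + 0 + 0\{a})) | (b.0 | 0 | 0) ⊢ ··b··> v11, ··c··> v13
  v7 = (0 + 0) | (b.0 | b.0 | 0) ⊢ ··b··> v12, ··b··> v13
  v8 = (c.(0 + 0) + (0 + 0 + 0\{a})) | (0 | 0 | (a.0 + (0 + 0))) ⊢ ··a··> v11, ··c··> v14
  v9 = (0 + 0) | (0 | b.0 | (a.0 + (0 + 0))) ⊢ ··a··> v12, ··b··> v14
  v10 = (0 + 0) | (b.0 | 0 | (a.0 + (0 + 0))) ⊢ ··a··> v13, ··b··> v14
  v11 = (c.(0 + 0) + (0 + 0 + 0\{a})) | (0 | 0 | 0) ⊢ ··c··> v15
  v12 = (0 + 0) | (0 | b.0 | 0) ⊢ ··b··> v15
  v13 = (0 + 0) | (b.0 | 0 | 0) ⊢ ··b··> v15
  v14 = (0 + 0) | (0 | 0 | (a.0 + (0 + 0))) ⊢ ··a··> v15
  v15 = (0 + 0) | (0 | 0 | 0) ⊢ stopped
Coarsest stable partition (strong bisimilarity classes):
  B0 = {u0}
  B1 = {u2, v2, v3}
  B2 = {u8, v8}
  B3 = {u14, v14}
  B4 = {u15, v15}
  B5 = {u11, v11}
  B6 = {u5, v5, v6}
  B7 = {u12, v12, v13}
  B8 = {u9, v10, v9}
  B9 = {u3}
  B10 = {u10}
  B11 = {u13}
  B12 = {u6}
  B13 = {u4}
  B14 = {u7}
  B15 = {u1}
  B16 = {v0}
  B17 = {v4}
  B18 = {v7}
  B19 = {v1}
u0 ∈ B0, v0 ∈ B16 → different blocks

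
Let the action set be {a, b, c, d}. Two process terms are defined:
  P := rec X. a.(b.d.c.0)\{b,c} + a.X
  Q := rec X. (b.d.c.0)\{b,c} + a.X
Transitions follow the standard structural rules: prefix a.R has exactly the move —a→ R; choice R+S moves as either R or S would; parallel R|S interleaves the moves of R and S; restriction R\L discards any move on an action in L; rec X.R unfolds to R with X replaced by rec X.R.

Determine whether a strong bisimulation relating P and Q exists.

P's transition system — 2 states:
  s0 = rec X. a.(b.d.c.0)\{b,c} + a.X → --a--▸ s0, --a--▸ s1
  s1 = (b.d.c.0)\{b,c} → (no moves)
Q's transition system — 1 states:
  t0 = rec X. (b.d.c.0)\{b,c} + a.X → --a--▸ t0
Bisimilarity quotient blocks:
  B0 = {s0}
  B1 = {s1}
  B2 = {t0}
s0 ∈ B0, t0 ∈ B2 → different blocks

NO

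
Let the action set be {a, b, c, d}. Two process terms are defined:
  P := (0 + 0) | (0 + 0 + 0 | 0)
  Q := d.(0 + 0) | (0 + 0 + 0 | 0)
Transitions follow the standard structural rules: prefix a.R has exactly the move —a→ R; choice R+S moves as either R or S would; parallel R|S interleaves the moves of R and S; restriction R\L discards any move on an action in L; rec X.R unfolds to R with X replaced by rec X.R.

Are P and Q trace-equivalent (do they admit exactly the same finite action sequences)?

P's transition system — 1 states:
  m0 = (0 + 0) | (0 + 0 + 0 | 0) → ∅
Q's transition system — 2 states:
  n0 = d.(0 + 0) | (0 + 0 + 0 | 0) → ··d··> n1
  n1 = (0 + 0) | (0 + 0 + 0 | 0) → ∅
Run σ = ⟨d⟩ on Q: start {n0}
  [1] d ⇒ {n1}
  Q completes σ.
Run σ = ⟨d⟩ on P: start {m0}
  [1] d ⇒ ∅ (P stuck)

trace-distinct — witness ⟨d⟩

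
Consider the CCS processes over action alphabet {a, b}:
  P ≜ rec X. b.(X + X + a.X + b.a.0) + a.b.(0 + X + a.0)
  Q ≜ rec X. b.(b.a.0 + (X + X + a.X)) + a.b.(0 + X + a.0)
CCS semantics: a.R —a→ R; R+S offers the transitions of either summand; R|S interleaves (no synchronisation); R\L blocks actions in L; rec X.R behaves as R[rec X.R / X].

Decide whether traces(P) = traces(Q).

traces(P) = traces(Q)

Reachable graph of P (6 states):
  s0 = rec X. b.(X + X + a.X + b.a.0) + a.b.(0 + X + a.0) ⊢ ··a··> s1, ··b··> s2
  s1 = b.(0 + (rec X. b.(X + X + a.X + b.a.0) + a.b.(0 + X + a.0)) + a.0) ⊢ ··b··> s3
  s2 = (rec X. b.(X + X + a.X + b.a.0) + a.b.(0 + X + a.0)) + (rec X. b.(X + X + a.X + b.a.0) + a.b.(0 + X + a.0)) + a.(rec X. b.(X + X + a.X + b.a.0) + a.b.(0 + X + a.0)) + b.a.0 ⊢ ··a··> s0, ··a··> s1, ··b··> s2, ··b··> s4
  s3 = 0 + (rec X. b.(X + X + a.X + b.a.0) + a.b.(0 + X + a.0)) + a.0 ⊢ ··a··> s1, ··a··> s5, ··b··> s2
  s4 = a.0 ⊢ ··a··> s5
  s5 = 0 ⊢ ·
Reachable graph of Q (6 states):
  t0 = rec X. b.(b.a.0 + (X + X + a.X)) + a.b.(0 + X + a.0) ⊢ ··a··> t1, ··b··> t2
  t1 = b.(0 + (rec X. b.(b.a.0 + (X + X + a.X)) + a.b.(0 + X + a.0)) + a.0) ⊢ ··b··> t3
  t2 = b.a.0 + ((rec X. b.(b.a.0 + (X + X + a.X)) + a.b.(0 + X + a.0)) + (rec X. b.(b.a.0 + (X + X + a.X)) + a.b.(0 + X + a.0)) + a.(rec X. b.(b.a.0 + (X + X + a.X)) + a.b.(0 + X + a.0))) ⊢ ··a··> t0, ··a··> t1, ··b··> t2, ··b··> t4
  t3 = 0 + (rec X. b.(b.a.0 + (X + X + a.X)) + a.b.(0 + X + a.0)) + a.0 ⊢ ··a··> t1, ··a··> t5, ··b··> t2
  t4 = a.0 ⊢ ··a··> t5
  t5 = 0 ⊢ ·
Partition-refinement fixed point:
  B0 = {s0, t0}
  B1 = {s1, t1}
  B2 = {s3, t3}
  B3 = {s5, t5}
  B4 = {s2, t2}
  B5 = {s4, t4}
s0 ∈ B0, t0 ∈ B0 → same block
Bisimilar ⇒ trace-equivalent.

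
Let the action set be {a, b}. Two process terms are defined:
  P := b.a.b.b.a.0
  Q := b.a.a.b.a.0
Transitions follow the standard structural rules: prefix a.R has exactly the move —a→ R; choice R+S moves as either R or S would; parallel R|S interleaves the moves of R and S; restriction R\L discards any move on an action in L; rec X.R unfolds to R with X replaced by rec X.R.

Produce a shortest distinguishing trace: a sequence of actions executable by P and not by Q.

bab

LTS(P): 6 reachable states
  m0 = b.a.b.b.a.0 has moves =b=> m1
  m1 = a.b.b.a.0 has moves =a=> m2
  m2 = b.b.a.0 has moves =b=> m3
  m3 = b.a.0 has moves =b=> m4
  m4 = a.0 has moves =a=> m5
  m5 = 0 has moves ∅
LTS(Q): 6 reachable states
  n0 = b.a.a.b.a.0 has moves =b=> n1
  n1 = a.a.b.a.0 has moves =a=> n2
  n2 = a.b.a.0 has moves =a=> n3
  n3 = b.a.0 has moves =b=> n4
  n4 = a.0 has moves =a=> n5
  n5 = 0 has moves ∅
Trace ⟨bab⟩ through P, begin at {m0}:
  [1] b ⇒ {m1}
  [2] a ⇒ {m2}
  [3] b ⇒ {m3}
  — P admits the full trace.
Trace ⟨bab⟩ through Q, begin at {n0}:
  [1] b ⇒ {n1}
  [2] a ⇒ {n2}
  [3] b ⇒ ∅  — Q cannot continue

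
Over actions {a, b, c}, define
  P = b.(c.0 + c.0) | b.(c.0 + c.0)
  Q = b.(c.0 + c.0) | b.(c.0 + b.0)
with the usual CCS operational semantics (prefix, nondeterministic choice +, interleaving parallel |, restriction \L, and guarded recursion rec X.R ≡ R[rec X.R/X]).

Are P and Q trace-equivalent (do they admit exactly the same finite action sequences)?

Reachable graph of P (9 states):
  s0 = b.(c.0 + c.0) | b.(c.0 + c.0) has moves —b→ s1, —b→ s2
  s1 = (c.0 + c.0) | b.(c.0 + c.0) has moves —b→ s3, —c→ s4
  s2 = b.(c.0 + c.0) | (c.0 + c.0) has moves —b→ s3, —c→ s5
  s3 = (c.0 + c.0) | (c.0 + c.0) has moves —c→ s6, —c→ s7
  s4 = 0 | b.(c.0 + c.0) has moves —b→ s7
  s5 = b.(c.0 + c.0) | 0 has moves —b→ s6
  s6 = (c.0 + c.0) | 0 has moves —c→ s8
  s7 = 0 | (c.0 + c.0) has moves —c→ s8
  s8 = 0 | 0 has moves ∅
Reachable graph of Q (9 states):
  t0 = b.(c.0 + c.0) | b.(c.0 + b.0) has moves —b→ t1, —b→ t2
  t1 = (c.0 + c.0) | b.(c.0 + b.0) has moves —b→ t3, —c→ t4
  t2 = b.(c.0 + c.0) | (c.0 + b.0) has moves —b→ t3, —b→ t5, —c→ t5
  t3 = (c.0 + c.0) | (c.0 + b.0) has moves —b→ t6, —c→ t6, —c→ t7
  t4 = 0 | b.(c.0 + b.0) has moves —b→ t7
  t5 = b.(c.0 + c.0) | 0 has moves —b→ t6
  t6 = (c.0 + c.0) | 0 has moves —c→ t8
  t7 = 0 | (c.0 + b.0) has moves —b→ t8, —c→ t8
  t8 = 0 | 0 has moves ∅
Run σ = ⟨bbb⟩ on Q: start {t0}
  [1] b ⇒ {t1, t2}
  [2] b ⇒ {t3, t5}
  [3] b ⇒ {t6}
  ✓ Q
Run σ = ⟨bbb⟩ on P: start {s0}
  [1] b ⇒ {s1, s2}
  [2] b ⇒ {s3}
  [3] b ⇒ ∅ (P stuck)

trace-distinct — witness ⟨bbb⟩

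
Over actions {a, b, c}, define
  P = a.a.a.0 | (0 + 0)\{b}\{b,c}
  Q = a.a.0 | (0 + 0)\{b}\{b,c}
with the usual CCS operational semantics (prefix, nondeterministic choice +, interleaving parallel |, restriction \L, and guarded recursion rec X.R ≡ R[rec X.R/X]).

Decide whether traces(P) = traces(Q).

LTS(P): 4 reachable states
  p0 = a.a.a.0 | (0 + 0)\{b}\{b,c} has moves ··a··> p1
  p1 = a.a.0 | (0 + 0)\{b}\{b,c} has moves ··a··> p2
  p2 = a.0 | (0 + 0)\{b}\{b,c} has moves ··a··> p3
  p3 = 0 | (0 + 0)\{b}\{b,c} has moves stopped
LTS(Q): 3 reachable states
  q0 = a.a.0 | (0 + 0)\{b}\{b,c} has moves ··a··> q1
  q1 = a.0 | (0 + 0)\{b}\{b,c} has moves ··a··> q2
  q2 = 0 | (0 + 0)\{b}\{b,c} has moves stopped
Trace ⟨aaa⟩ through P, begin at {p0}:
  [1] a ⇒ {p1}
  [2] a ⇒ {p2}
  [3] a ⇒ {p3}
  ✓ P
Trace ⟨aaa⟩ through Q, begin at {q0}:
  [1] a ⇒ {q1}
  [2] a ⇒ {q2}
  [3] a ⇒ ∅  — Q cannot continue

traces(P) ≠ traces(Q) — witness ⟨aaa⟩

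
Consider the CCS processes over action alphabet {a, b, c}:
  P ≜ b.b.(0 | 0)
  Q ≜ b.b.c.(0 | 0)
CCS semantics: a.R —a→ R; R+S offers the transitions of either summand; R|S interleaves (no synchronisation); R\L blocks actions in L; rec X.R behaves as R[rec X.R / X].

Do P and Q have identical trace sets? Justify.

trace-distinct — witness ⟨bbc⟩

P's transition system — 3 states:
  m0 = b.b.(0 | 0) → -b-> m1
  m1 = b.(0 | 0) → -b-> m2
  m2 = 0 | 0 → stopped
Q's transition system — 4 states:
  n0 = b.b.c.(0 | 0) → -b-> n1
  n1 = b.c.(0 | 0) → -b-> n2
  n2 = c.(0 | 0) → -c-> n3
  n3 = 0 | 0 → stopped
Executing bbc from Q (initial set {n0}):
  after b @ step 1: {n1}
  after b @ step 2: {n2}
  after c @ step 3: {n3}
  — Q admits the full trace.
Executing bbc from P (initial set {m0}):
  after b @ step 1: {m1}
  after b @ step 2: {m2}
  after c @ step 3: ∅ (P stuck)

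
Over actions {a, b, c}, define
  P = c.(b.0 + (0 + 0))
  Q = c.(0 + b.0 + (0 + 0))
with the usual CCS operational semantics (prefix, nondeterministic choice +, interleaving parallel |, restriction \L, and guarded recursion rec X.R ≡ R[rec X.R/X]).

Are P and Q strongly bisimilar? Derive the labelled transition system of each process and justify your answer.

Reachable graph of P (3 states):
  m0 = c.(b.0 + (0 + 0)) → —c→ m1
  m1 = b.0 + (0 + 0) → —b→ m2
  m2 = 0 → ∅
Reachable graph of Q (3 states):
  n0 = c.(0 + b.0 + (0 + 0)) → —c→ n1
  n1 = 0 + b.0 + (0 + 0) → —b→ n2
  n2 = 0 → ∅
Coarsest stable partition (strong bisimilarity classes):
  B0 = {m0, n0}
  B1 = {m1, n1}
  B2 = {m2, n2}
m0 ∈ B0, n0 ∈ B0 → same block

YES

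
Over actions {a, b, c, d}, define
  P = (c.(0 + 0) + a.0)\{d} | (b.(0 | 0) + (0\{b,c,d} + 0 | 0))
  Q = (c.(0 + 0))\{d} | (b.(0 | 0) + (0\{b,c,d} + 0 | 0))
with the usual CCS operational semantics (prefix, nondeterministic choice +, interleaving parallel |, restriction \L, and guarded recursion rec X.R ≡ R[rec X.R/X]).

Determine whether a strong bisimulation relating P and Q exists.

P's transition system — 6 states:
  m0 = (c.(0 + 0) + a.0)\{d} | (b.(0 | 0) + (0\{b,c,d} + 0 | 0)) :: —a→ m1, —b→ m2, —c→ m3
  m1 = 0\{d} | (b.(0 | 0) + (0\{b,c,d} + 0 | 0)) :: —b→ m4
  m2 = (c.(0 + 0) + a.0)\{d} | (0 | 0) :: —a→ m4, —c→ m5
  m3 = (0 + 0)\{d} | (b.(0 | 0) + (0\{b,c,d} + 0 | 0)) :: —b→ m5
  m4 = 0\{d} | (0 | 0) :: (no moves)
  m5 = (0 + 0)\{d} | (0 | 0) :: (no moves)
Q's transition system — 4 states:
  n0 = (c.(0 + 0))\{d} | (b.(0 | 0) + (0\{b,c,d} + 0 | 0)) :: —b→ n1, —c→ n2
  n1 = (c.(0 + 0))\{d} | (0 | 0) :: —c→ n3
  n2 = (0 + 0)\{d} | (b.(0 | 0) + (0\{b,c,d} + 0 | 0)) :: —b→ n3
  n3 = (0 + 0)\{d} | (0 | 0) :: (no moves)
Coarsest stable partition (strong bisimilarity classes):
  B0 = {m0}
  B1 = {m1, m3, n2}
  B2 = {m4, m5, n3}
  B3 = {m2}
  B4 = {n0}
  B5 = {n1}
m0 ∈ B0, n0 ∈ B4 → different blocks

P ≁ Q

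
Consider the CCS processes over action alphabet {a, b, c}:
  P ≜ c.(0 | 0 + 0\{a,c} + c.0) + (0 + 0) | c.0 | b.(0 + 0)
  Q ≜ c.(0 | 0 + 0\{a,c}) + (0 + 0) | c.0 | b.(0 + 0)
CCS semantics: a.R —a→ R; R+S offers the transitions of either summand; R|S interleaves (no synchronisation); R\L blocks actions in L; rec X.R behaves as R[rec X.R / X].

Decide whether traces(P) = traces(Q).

NO — witness ⟨cc⟩

LTS(P): 6 reachable states
  u0 = c.(0 | 0 + 0\{a,c} + c.0) + (0 + 0) | c.0 | b.(0 + 0) → -b-> u1, -c-> u2, -c-> u3
  u1 = (0 + 0) | c.0 | (0 + 0) → -c-> u4
  u2 = (0 + 0) | 0 | b.(0 + 0) → -b-> u4
  u3 = 0 | 0 + 0\{a,c} + c.0 → -c-> u5
  u4 = (0 + 0) | 0 | (0 + 0) → (no moves)
  u5 = 0 → (no moves)
LTS(Q): 5 reachable states
  v0 = c.(0 | 0 + 0\{a,c}) + (0 + 0) | c.0 | b.(0 + 0) → -b-> v1, -c-> v2, -c-> v3
  v1 = (0 + 0) | c.0 | (0 + 0) → -c-> v4
  v2 = (0 + 0) | 0 | b.(0 + 0) → -b-> v4
  v3 = 0 | 0 + 0\{a,c} → (no moves)
  v4 = (0 + 0) | 0 | (0 + 0) → (no moves)
Run σ = ⟨cc⟩ on P: start {u0}
  step 1 (c): {u2, u3}
  step 2 (c): {u5}
  P completes σ.
Run σ = ⟨cc⟩ on Q: start {v0}
  step 1 (c): {v2, v3}
  step 2 (c): ∅  — Q cannot continue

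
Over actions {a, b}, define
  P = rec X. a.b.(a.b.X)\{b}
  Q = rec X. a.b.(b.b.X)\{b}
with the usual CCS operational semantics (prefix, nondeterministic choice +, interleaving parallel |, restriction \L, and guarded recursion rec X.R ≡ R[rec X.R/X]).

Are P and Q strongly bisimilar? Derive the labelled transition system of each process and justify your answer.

P ≁ Q

LTS(P): 4 reachable states
  p0 = rec X. a.b.(a.b.X)\{b} → ··a··> p1
  p1 = b.(a.b.(rec X. a.b.(a.b.X)\{b}))\{b} → ··b··> p2
  p2 = (a.b.(rec X. a.b.(a.b.X)\{b}))\{b} → ··a··> p3
  p3 = (b.(rec X. a.b.(a.b.X)\{b}))\{b} → (no moves)
LTS(Q): 3 reachable states
  q0 = rec X. a.b.(b.b.X)\{b} → ··a··> q1
  q1 = b.(b.b.(rec X. a.b.(b.b.X)\{b}))\{b} → ··b··> q2
  q2 = (b.b.(rec X. a.b.(b.b.X)\{b}))\{b} → (no moves)
Partition-refinement fixed point:
  B0 = {p0}
  B1 = {p1}
  B2 = {p2}
  B3 = {p3, q2}
  B4 = {q0}
  B5 = {q1}
p0 ∈ B0, q0 ∈ B4 → different blocks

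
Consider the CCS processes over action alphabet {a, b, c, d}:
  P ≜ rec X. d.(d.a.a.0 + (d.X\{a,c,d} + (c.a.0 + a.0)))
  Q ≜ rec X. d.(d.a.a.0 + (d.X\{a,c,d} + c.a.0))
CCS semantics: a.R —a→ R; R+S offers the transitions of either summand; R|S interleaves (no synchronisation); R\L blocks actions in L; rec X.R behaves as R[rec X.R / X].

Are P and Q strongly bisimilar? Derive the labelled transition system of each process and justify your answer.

LTS(P): 6 reachable states
  p0 = rec X. d.(d.a.a.0 + (d.X\{a,c,d} + (c.a.0 + a.0))) ⊢ --d--▸ p1
  p1 = d.a.a.0 + (d.(rec X. d.(d.a.a.0 + (d.X\{a,c,d} + (c.a.0 + a.0))))\{a,c,d} + (c.a.0 + a.0)) ⊢ --a--▸ p2, --c--▸ p3, --d--▸ p4, --d--▸ p5
  p2 = 0 ⊢ deadlocked
  p3 = a.0 ⊢ --a--▸ p2
  p4 = (rec X. d.(d.a.a.0 + (d.X\{a,c,d} + (c.a.0 + a.0))))\{a,c,d} ⊢ deadlocked
  p5 = a.a.0 ⊢ --a--▸ p3
LTS(Q): 6 reachable states
  q0 = rec X. d.(d.a.a.0 + (d.X\{a,c,d} + c.a.0)) ⊢ --d--▸ q1
  q1 = d.a.a.0 + (d.(rec X. d.(d.a.a.0 + (d.X\{a,c,d} + c.a.0)))\{a,c,d} + c.a.0) ⊢ --c--▸ q2, --d--▸ q3, --d--▸ q4
  q2 = a.0 ⊢ --a--▸ q5
  q3 = (rec X. d.(d.a.a.0 + (d.X\{a,c,d} + c.a.0)))\{a,c,d} ⊢ deadlocked
  q4 = a.a.0 ⊢ --a--▸ q2
  q5 = 0 ⊢ deadlocked
Partition-refinement fixed point:
  B0 = {p0}
  B1 = {p1}
  B2 = {p2, p4, q3, q5}
  B3 = {p3, q2}
  B4 = {p5, q4}
  B5 = {q0}
  B6 = {q1}
p0 ∈ B0, q0 ∈ B5 → different blocks

not bisimilar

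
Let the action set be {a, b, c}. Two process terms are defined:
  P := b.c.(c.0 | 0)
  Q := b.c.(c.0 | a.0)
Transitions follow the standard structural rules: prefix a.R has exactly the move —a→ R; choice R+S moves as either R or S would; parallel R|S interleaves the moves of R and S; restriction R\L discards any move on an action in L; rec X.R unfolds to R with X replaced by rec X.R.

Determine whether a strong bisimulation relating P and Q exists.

Reachable graph of P (4 states):
  s0 = b.c.(c.0 | 0) has moves —b→ s1
  s1 = c.(c.0 | 0) has moves —c→ s2
  s2 = c.0 | 0 has moves —c→ s3
  s3 = 0 | 0 has moves ·
Reachable graph of Q (6 states):
  t0 = b.c.(c.0 | a.0) has moves —b→ t1
  t1 = c.(c.0 | a.0) has moves —c→ t2
  t2 = c.0 | a.0 has moves —a→ t3, —c→ t4
  t3 = c.0 | 0 has moves —c→ t5
  t4 = 0 | a.0 has moves —a→ t5
  t5 = 0 | 0 has moves ·
Partition-refinement fixed point:
  B0 = {s0}
  B1 = {s1}
  B2 = {s2, t3}
  B3 = {s3, t5}
  B4 = {t0}
  B5 = {t1}
  B6 = {t2}
  B7 = {t4}
s0 ∈ B0, t0 ∈ B4 → different blocks

P ≁ Q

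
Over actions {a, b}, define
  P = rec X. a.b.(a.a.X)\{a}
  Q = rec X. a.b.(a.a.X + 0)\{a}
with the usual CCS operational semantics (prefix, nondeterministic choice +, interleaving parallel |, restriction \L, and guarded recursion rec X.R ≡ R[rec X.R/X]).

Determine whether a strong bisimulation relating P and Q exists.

bisimilar

P's transition system — 3 states:
  s0 = rec X. a.b.(a.a.X)\{a} | -a-> s1
  s1 = b.(a.a.(rec X. a.b.(a.a.X)\{a}))\{a} | -b-> s2
  s2 = (a.a.(rec X. a.b.(a.a.X)\{a}))\{a} | ·
Q's transition system — 3 states:
  t0 = rec X. a.b.(a.a.X + 0)\{a} | -a-> t1
  t1 = b.(a.a.(rec X. a.b.(a.a.X + 0)\{a}) + 0)\{a} | -b-> t2
  t2 = (a.a.(rec X. a.b.(a.a.X + 0)\{a}) + 0)\{a} | ·
Partition-refinement fixed point:
  B0 = {s0, t0}
  B1 = {s1, t1}
  B2 = {s2, t2}
s0 ∈ B0, t0 ∈ B0 → same block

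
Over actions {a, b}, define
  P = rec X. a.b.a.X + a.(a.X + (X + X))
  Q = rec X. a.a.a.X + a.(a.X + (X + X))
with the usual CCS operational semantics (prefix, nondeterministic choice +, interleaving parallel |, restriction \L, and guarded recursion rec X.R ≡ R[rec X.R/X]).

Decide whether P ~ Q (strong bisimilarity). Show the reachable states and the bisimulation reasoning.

LTS(P): 4 reachable states
  u0 = rec X. a.b.a.X + a.(a.X + (X + X)) has moves --a--▸ u1, --a--▸ u2
  u1 = a.(rec X. a.b.a.X + a.(a.X + (X + X))) + ((rec X. a.b.a.X + a.(a.X + (X + X))) + (rec X. a.b.a.X + a.(a.X + (X + X)))) has moves --a--▸ u0, --a--▸ u1, --a--▸ u2
  u2 = b.a.(rec X. a.b.a.X + a.(a.X + (X + X))) has moves --b--▸ u3
  u3 = a.(rec X. a.b.a.X + a.(a.X + (X + X))) has moves --a--▸ u0
LTS(Q): 4 reachable states
  v0 = rec X. a.a.a.X + a.(a.X + (X + X)) has moves --a--▸ v1, --a--▸ v2
  v1 = a.(rec X. a.a.a.X + a.(a.X + (X + X))) + ((rec X. a.a.a.X + a.(a.X + (X + X))) + (rec X. a.a.a.X + a.(a.X + (X + X)))) has moves --a--▸ v0, --a--▸ v1, --a--▸ v2
  v2 = a.a.(rec X. a.a.a.X + a.(a.X + (X + X))) has moves --a--▸ v3
  v3 = a.(rec X. a.a.a.X + a.(a.X + (X + X))) has moves --a--▸ v0
Bisimilarity quotient blocks:
  B0 = {u0, u1}
  B1 = {u2}
  B2 = {u3}
  B3 = {v0, v1, v2, v3}
u0 ∈ B0, v0 ∈ B3 → different blocks

P ≁ Q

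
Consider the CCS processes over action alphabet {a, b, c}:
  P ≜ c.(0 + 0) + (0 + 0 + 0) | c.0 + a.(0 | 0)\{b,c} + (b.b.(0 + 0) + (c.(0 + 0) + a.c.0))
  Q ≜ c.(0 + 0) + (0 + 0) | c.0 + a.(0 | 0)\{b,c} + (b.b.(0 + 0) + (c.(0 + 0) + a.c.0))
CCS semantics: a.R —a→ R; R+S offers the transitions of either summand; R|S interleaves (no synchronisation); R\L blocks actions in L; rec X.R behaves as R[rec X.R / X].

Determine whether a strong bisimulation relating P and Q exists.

LTS(P): 7 reachable states
  p0 = c.(0 + 0) + (0 + 0 + 0) | c.0 + a.(0 | 0)\{b,c} + (b.b.(0 + 0) + (c.(0 + 0) + a.c.0)) :: ··a··> p1, ··a··> p2, ··b··> p3, ··c··> p4, ··c··> p5
  p1 = (0 | 0)\{b,c} :: ∅
  p2 = c.0 :: ··c··> p6
  p3 = b.(0 + 0) :: ··b··> p5
  p4 = (0 + 0 + 0) | 0 :: ∅
  p5 = 0 + 0 :: ∅
  p6 = 0 :: ∅
LTS(Q): 7 reachable states
  q0 = c.(0 + 0) + (0 + 0) | c.0 + a.(0 | 0)\{b,c} + (b.b.(0 + 0) + (c.(0 + 0) + a.c.0)) :: ··a··> q1, ··a··> q2, ··b··> q3, ··c··> q4, ··c··> q5
  q1 = (0 | 0)\{b,c} :: ∅
  q2 = c.0 :: ··c··> q6
  q3 = b.(0 + 0) :: ··b··> q5
  q4 = (0 + 0) | 0 :: ∅
  q5 = 0 + 0 :: ∅
  q6 = 0 :: ∅
Partition-refinement fixed point:
  B0 = {p0, q0}
  B1 = {p1, p4, p5, p6, q1, q4, q5, q6}
  B2 = {p2, q2}
  B3 = {p3, q3}
p0 ∈ B0, q0 ∈ B0 → same block

YES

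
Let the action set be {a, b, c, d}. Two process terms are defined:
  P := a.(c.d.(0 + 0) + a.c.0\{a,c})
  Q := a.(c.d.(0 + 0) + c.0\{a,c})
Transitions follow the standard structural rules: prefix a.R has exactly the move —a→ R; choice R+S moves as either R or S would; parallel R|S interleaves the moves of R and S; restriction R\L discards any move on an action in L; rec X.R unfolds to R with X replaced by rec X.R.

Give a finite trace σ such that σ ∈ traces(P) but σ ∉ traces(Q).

P's transition system — 6 states:
  s0 = a.(c.d.(0 + 0) + a.c.0\{a,c}) → -a-> s1
  s1 = c.d.(0 + 0) + a.c.0\{a,c} → -a-> s2, -c-> s3
  s2 = c.0\{a,c} → -c-> s4
  s3 = d.(0 + 0) → -d-> s5
  s4 = 0\{a,c} → ·
  s5 = 0 + 0 → ·
Q's transition system — 5 states:
  t0 = a.(c.d.(0 + 0) + c.0\{a,c}) → -a-> t1
  t1 = c.d.(0 + 0) + c.0\{a,c} → -c-> t2, -c-> t3
  t2 = 0\{a,c} → ·
  t3 = d.(0 + 0) → -d-> t4
  t4 = 0 + 0 → ·
Trace ⟨aa⟩ through P, begin at {s0}:
  step 1 (a): {s1}
  step 2 (a): {s2}
  ✓ P
Trace ⟨aa⟩ through Q, begin at {t0}:
  step 1 (a): {t1}
  step 2 (a): ∅  — Q cannot continue

aa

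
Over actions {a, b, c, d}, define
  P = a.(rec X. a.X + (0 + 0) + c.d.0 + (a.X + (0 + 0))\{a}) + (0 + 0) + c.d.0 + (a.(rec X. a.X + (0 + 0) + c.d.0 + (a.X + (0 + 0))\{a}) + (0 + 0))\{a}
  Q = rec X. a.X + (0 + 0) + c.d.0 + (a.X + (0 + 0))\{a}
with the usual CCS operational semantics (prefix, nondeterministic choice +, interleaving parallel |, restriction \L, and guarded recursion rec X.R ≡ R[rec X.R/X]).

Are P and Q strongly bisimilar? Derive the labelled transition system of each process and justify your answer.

bisimilar

P's transition system — 4 states:
  u0 = a.(rec X. a.X + (0 + 0) + c.d.0 + (a.X + (0 + 0))\{a}) + (0 + 0) + c.d.0 + (a.(rec X. a.X + (0 + 0) + c.d.0 + (a.X + (0 + 0))\{a}) + (0 + 0))\{a} | =a=> u1, =c=> u2
  u1 = rec X. a.X + (0 + 0) + c.d.0 + (a.X + (0 + 0))\{a} | =a=> u1, =c=> u2
  u2 = d.0 | =d=> u3
  u3 = 0 | (no moves)
Q's transition system — 3 states:
  v0 = rec X. a.X + (0 + 0) + c.d.0 + (a.X + (0 + 0))\{a} | =a=> v0, =c=> v1
  v1 = d.0 | =d=> v2
  v2 = 0 | (no moves)
Coarsest stable partition (strong bisimilarity classes):
  B0 = {u0, u1, v0}
  B1 = {u2, v1}
  B2 = {u3, v2}
u0 ∈ B0, v0 ∈ B0 → same block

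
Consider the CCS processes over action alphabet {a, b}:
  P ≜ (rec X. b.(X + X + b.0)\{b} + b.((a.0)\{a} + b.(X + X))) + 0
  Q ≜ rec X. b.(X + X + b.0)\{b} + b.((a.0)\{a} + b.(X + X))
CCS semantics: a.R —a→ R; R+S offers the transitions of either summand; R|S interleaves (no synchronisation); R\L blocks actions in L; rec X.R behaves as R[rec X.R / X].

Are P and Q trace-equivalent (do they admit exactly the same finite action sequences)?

P's transition system — 4 states:
  u0 = (rec X. b.(X + X + b.0)\{b} + b.((a.0)\{a} + b.(X + X))) + 0 :: --b--▸ u1, --b--▸ u2
  u1 = ((rec X. b.(X + X + b.0)\{b} + b.((a.0)\{a} + b.(X + X))) + (rec X. b.(X + X + b.0)\{b} + b.((a.0)\{a} + b.(X + X))) + b.0)\{b} :: (no moves)
  u2 = (a.0)\{a} + b.((rec X. b.(X + X + b.0)\{b} + b.((a.0)\{a} + b.(X + X))) + (rec X. b.(X + X + b.0)\{b} + b.((a.0)\{a} + b.(X + X)))) :: --b--▸ u3
  u3 = (rec X. b.(X + X + b.0)\{b} + b.((a.0)\{a} + b.(X + X))) + (rec X. b.(X + X + b.0)\{b} + b.((a.0)\{a} + b.(X + X))) :: --b--▸ u1, --b--▸ u2
Q's transition system — 4 states:
  v0 = rec X. b.(X + X + b.0)\{b} + b.((a.0)\{a} + b.(X + X)) :: --b--▸ v1, --b--▸ v2
  v1 = ((rec X. b.(X + X + b.0)\{b} + b.((a.0)\{a} + b.(X + X))) + (rec X. b.(X + X + b.0)\{b} + b.((a.0)\{a} + b.(X + X))) + b.0)\{b} :: (no moves)
  v2 = (a.0)\{a} + b.((rec X. b.(X + X + b.0)\{b} + b.((a.0)\{a} + b.(X + X))) + (rec X. b.(X + X + b.0)\{b} + b.((a.0)\{a} + b.(X + X)))) :: --b--▸ v3
  v3 = (rec X. b.(X + X + b.0)\{b} + b.((a.0)\{a} + b.(X + X))) + (rec X. b.(X + X + b.0)\{b} + b.((a.0)\{a} + b.(X + X))) :: --b--▸ v1, --b--▸ v2
Coarsest stable partition (strong bisimilarity classes):
  B0 = {u0, u3, v0, v3}
  B1 = {u2, v2}
  B2 = {u1, v1}
u0 ∈ B0, v0 ∈ B0 → same block
Bisimilar ⇒ trace-equivalent.

YES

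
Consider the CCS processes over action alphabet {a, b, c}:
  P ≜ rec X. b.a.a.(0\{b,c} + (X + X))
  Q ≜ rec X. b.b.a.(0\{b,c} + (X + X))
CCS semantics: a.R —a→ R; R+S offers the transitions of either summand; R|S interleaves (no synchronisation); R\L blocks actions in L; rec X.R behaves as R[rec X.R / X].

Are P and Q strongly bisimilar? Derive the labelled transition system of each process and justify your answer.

Reachable graph of P (4 states):
  u0 = rec X. b.a.a.(0\{b,c} + (X + X)) ⊢ =b=> u1
  u1 = a.a.(0\{b,c} + ((rec X. b.a.a.(0\{b,c} + (X + X))) + (rec X. b.a.a.(0\{b,c} + (X + X))))) ⊢ =a=> u2
  u2 = a.(0\{b,c} + ((rec X. b.a.a.(0\{b,c} + (X + X))) + (rec X. b.a.a.(0\{b,c} + (X + X))))) ⊢ =a=> u3
  u3 = 0\{b,c} + ((rec X. b.a.a.(0\{b,c} + (X + X))) + (rec X. b.a.a.(0\{b,c} + (X + X)))) ⊢ =b=> u1
Reachable graph of Q (4 states):
  v0 = rec X. b.b.a.(0\{b,c} + (X + X)) ⊢ =b=> v1
  v1 = b.a.(0\{b,c} + ((rec X. b.b.a.(0\{b,c} + (X + X))) + (rec X. b.b.a.(0\{b,c} + (X + X))))) ⊢ =b=> v2
  v2 = a.(0\{b,c} + ((rec X. b.b.a.(0\{b,c} + (X + X))) + (rec X. b.b.a.(0\{b,c} + (X + X))))) ⊢ =a=> v3
  v3 = 0\{b,c} + ((rec X. b.b.a.(0\{b,c} + (X + X))) + (rec X. b.b.a.(0\{b,c} + (X + X)))) ⊢ =b=> v1
Partition-refinement fixed point:
  B0 = {u0, u3}
  B1 = {u1}
  B2 = {u2}
  B3 = {v0, v3}
  B4 = {v1}
  B5 = {v2}
u0 ∈ B0, v0 ∈ B3 → different blocks

P ≁ Q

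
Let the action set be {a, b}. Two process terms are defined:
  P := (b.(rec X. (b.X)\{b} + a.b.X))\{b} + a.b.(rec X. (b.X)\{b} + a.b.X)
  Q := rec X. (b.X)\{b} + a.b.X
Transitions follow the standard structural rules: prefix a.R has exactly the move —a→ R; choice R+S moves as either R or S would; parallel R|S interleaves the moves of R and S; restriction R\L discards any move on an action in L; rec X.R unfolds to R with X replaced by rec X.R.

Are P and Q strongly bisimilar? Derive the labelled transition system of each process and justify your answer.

YES

P's transition system — 3 states:
  m0 = (b.(rec X. (b.X)\{b} + a.b.X))\{b} + a.b.(rec X. (b.X)\{b} + a.b.X) has moves —a→ m1
  m1 = b.(rec X. (b.X)\{b} + a.b.X) has moves —b→ m2
  m2 = rec X. (b.X)\{b} + a.b.X has moves —a→ m1
Q's transition system — 2 states:
  n0 = rec X. (b.X)\{b} + a.b.X has moves —a→ n1
  n1 = b.(rec X. (b.X)\{b} + a.b.X) has moves —b→ n0
Coarsest stable partition (strong bisimilarity classes):
  B0 = {m0, m2, n0}
  B1 = {m1, n1}
m0 ∈ B0, n0 ∈ B0 → same block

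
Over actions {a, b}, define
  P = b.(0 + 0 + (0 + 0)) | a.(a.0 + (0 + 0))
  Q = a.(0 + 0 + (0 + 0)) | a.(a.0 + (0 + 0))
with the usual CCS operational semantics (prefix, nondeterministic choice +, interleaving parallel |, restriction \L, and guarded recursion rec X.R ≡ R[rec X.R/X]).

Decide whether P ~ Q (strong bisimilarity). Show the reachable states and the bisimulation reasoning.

NO

LTS(P): 6 reachable states
  u0 = b.(0 + 0 + (0 + 0)) | a.(a.0 + (0 + 0)) → =a=> u1, =b=> u2
  u1 = b.(0 + 0 + (0 + 0)) | (a.0 + (0 + 0)) → =a=> u3, =b=> u4
  u2 = (0 + 0 + (0 + 0)) | a.(a.0 + (0 + 0)) → =a=> u4
  u3 = b.(0 + 0 + (0 + 0)) | 0 → =b=> u5
  u4 = (0 + 0 + (0 + 0)) | (a.0 + (0 + 0)) → =a=> u5
  u5 = (0 + 0 + (0 + 0)) | 0 → stopped
LTS(Q): 6 reachable states
  v0 = a.(0 + 0 + (0 + 0)) | a.(a.0 + (0 + 0)) → =a=> v1, =a=> v2
  v1 = (0 + 0 + (0 + 0)) | a.(a.0 + (0 + 0)) → =a=> v3
  v2 = a.(0 + 0 + (0 + 0)) | (a.0 + (0 + 0)) → =a=> v3, =a=> v4
  v3 = (0 + 0 + (0 + 0)) | (a.0 + (0 + 0)) → =a=> v5
  v4 = a.(0 + 0 + (0 + 0)) | 0 → =a=> v5
  v5 = (0 + 0 + (0 + 0)) | 0 → stopped
Bisimilarity quotient blocks:
  B0 = {u0}
  B1 = {u1}
  B2 = {u3}
  B3 = {u5, v5}
  B4 = {u4, v3, v4}
  B5 = {u2, v1, v2}
  B6 = {v0}
u0 ∈ B0, v0 ∈ B6 → different blocks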